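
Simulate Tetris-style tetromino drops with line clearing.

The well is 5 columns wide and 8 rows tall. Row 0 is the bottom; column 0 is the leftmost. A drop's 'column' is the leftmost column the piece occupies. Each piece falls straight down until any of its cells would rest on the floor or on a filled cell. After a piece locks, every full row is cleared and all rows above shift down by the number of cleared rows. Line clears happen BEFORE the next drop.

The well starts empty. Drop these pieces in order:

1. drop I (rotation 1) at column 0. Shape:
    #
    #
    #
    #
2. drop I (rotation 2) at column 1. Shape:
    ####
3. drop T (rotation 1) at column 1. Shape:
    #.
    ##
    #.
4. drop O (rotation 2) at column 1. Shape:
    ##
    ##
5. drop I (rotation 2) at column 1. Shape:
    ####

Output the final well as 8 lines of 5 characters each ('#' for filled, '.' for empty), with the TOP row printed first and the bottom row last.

Drop 1: I rot1 at col 0 lands with bottom-row=0; cleared 0 line(s) (total 0); column heights now [4 0 0 0 0], max=4
Drop 2: I rot2 at col 1 lands with bottom-row=0; cleared 1 line(s) (total 1); column heights now [3 0 0 0 0], max=3
Drop 3: T rot1 at col 1 lands with bottom-row=0; cleared 0 line(s) (total 1); column heights now [3 3 2 0 0], max=3
Drop 4: O rot2 at col 1 lands with bottom-row=3; cleared 0 line(s) (total 1); column heights now [3 5 5 0 0], max=5
Drop 5: I rot2 at col 1 lands with bottom-row=5; cleared 0 line(s) (total 1); column heights now [3 6 6 6 6], max=6

Answer: .....
.....
.####
.##..
.##..
##...
###..
##...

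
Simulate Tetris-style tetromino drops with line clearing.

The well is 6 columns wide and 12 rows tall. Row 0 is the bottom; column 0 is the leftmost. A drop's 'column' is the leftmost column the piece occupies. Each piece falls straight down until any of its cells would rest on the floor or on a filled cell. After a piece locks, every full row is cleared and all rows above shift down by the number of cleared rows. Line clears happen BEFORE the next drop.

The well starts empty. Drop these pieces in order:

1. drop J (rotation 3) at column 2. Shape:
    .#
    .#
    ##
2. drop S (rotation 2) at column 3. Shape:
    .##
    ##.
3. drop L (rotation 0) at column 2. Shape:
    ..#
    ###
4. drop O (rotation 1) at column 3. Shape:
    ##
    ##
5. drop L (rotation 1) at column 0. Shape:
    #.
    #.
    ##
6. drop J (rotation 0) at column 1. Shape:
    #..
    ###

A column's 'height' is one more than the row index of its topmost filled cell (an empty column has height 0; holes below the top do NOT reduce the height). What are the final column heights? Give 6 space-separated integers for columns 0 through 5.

Drop 1: J rot3 at col 2 lands with bottom-row=0; cleared 0 line(s) (total 0); column heights now [0 0 1 3 0 0], max=3
Drop 2: S rot2 at col 3 lands with bottom-row=3; cleared 0 line(s) (total 0); column heights now [0 0 1 4 5 5], max=5
Drop 3: L rot0 at col 2 lands with bottom-row=5; cleared 0 line(s) (total 0); column heights now [0 0 6 6 7 5], max=7
Drop 4: O rot1 at col 3 lands with bottom-row=7; cleared 0 line(s) (total 0); column heights now [0 0 6 9 9 5], max=9
Drop 5: L rot1 at col 0 lands with bottom-row=0; cleared 0 line(s) (total 0); column heights now [3 1 6 9 9 5], max=9
Drop 6: J rot0 at col 1 lands with bottom-row=9; cleared 0 line(s) (total 0); column heights now [3 11 10 10 9 5], max=11

Answer: 3 11 10 10 9 5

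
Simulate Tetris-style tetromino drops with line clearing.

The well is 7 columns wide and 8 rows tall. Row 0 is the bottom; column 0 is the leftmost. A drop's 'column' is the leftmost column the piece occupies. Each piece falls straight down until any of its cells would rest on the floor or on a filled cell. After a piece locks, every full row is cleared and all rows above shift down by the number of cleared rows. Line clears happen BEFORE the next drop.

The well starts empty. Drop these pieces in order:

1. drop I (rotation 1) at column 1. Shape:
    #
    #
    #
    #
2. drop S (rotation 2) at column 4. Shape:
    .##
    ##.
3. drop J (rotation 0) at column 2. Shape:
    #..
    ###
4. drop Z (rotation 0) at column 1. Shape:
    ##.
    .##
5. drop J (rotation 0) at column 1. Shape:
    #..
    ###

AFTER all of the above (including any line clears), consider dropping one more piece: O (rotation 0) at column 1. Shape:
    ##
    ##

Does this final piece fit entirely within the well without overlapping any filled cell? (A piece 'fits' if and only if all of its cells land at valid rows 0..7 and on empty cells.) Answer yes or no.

Answer: no

Derivation:
Drop 1: I rot1 at col 1 lands with bottom-row=0; cleared 0 line(s) (total 0); column heights now [0 4 0 0 0 0 0], max=4
Drop 2: S rot2 at col 4 lands with bottom-row=0; cleared 0 line(s) (total 0); column heights now [0 4 0 0 1 2 2], max=4
Drop 3: J rot0 at col 2 lands with bottom-row=1; cleared 0 line(s) (total 0); column heights now [0 4 3 2 2 2 2], max=4
Drop 4: Z rot0 at col 1 lands with bottom-row=3; cleared 0 line(s) (total 0); column heights now [0 5 5 4 2 2 2], max=5
Drop 5: J rot0 at col 1 lands with bottom-row=5; cleared 0 line(s) (total 0); column heights now [0 7 6 6 2 2 2], max=7
Test piece O rot0 at col 1 (width 2): heights before test = [0 7 6 6 2 2 2]; fits = False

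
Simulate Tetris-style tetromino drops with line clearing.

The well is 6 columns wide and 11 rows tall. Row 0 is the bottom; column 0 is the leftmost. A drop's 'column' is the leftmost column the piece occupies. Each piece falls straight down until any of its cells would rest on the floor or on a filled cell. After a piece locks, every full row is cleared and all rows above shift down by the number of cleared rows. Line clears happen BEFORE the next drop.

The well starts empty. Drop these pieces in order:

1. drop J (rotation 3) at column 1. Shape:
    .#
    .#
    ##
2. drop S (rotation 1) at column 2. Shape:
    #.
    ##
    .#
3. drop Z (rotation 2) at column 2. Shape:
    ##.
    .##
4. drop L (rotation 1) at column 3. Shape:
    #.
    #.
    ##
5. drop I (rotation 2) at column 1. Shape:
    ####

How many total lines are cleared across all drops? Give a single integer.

Answer: 0

Derivation:
Drop 1: J rot3 at col 1 lands with bottom-row=0; cleared 0 line(s) (total 0); column heights now [0 1 3 0 0 0], max=3
Drop 2: S rot1 at col 2 lands with bottom-row=2; cleared 0 line(s) (total 0); column heights now [0 1 5 4 0 0], max=5
Drop 3: Z rot2 at col 2 lands with bottom-row=4; cleared 0 line(s) (total 0); column heights now [0 1 6 6 5 0], max=6
Drop 4: L rot1 at col 3 lands with bottom-row=6; cleared 0 line(s) (total 0); column heights now [0 1 6 9 7 0], max=9
Drop 5: I rot2 at col 1 lands with bottom-row=9; cleared 0 line(s) (total 0); column heights now [0 10 10 10 10 0], max=10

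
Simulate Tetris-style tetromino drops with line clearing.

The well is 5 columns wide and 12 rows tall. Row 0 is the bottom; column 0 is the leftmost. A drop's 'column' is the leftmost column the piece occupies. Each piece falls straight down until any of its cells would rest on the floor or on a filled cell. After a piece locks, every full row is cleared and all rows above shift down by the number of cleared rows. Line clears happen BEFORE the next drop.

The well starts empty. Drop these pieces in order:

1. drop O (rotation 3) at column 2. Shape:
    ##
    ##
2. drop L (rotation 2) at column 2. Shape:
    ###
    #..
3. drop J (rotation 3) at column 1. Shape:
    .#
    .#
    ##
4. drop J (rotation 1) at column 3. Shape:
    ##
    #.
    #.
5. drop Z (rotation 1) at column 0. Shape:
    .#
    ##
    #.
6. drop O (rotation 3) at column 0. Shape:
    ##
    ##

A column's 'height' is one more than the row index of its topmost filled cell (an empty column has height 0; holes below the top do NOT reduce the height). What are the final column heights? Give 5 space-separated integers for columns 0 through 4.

Answer: 9 9 7 7 7

Derivation:
Drop 1: O rot3 at col 2 lands with bottom-row=0; cleared 0 line(s) (total 0); column heights now [0 0 2 2 0], max=2
Drop 2: L rot2 at col 2 lands with bottom-row=2; cleared 0 line(s) (total 0); column heights now [0 0 4 4 4], max=4
Drop 3: J rot3 at col 1 lands with bottom-row=4; cleared 0 line(s) (total 0); column heights now [0 5 7 4 4], max=7
Drop 4: J rot1 at col 3 lands with bottom-row=4; cleared 0 line(s) (total 0); column heights now [0 5 7 7 7], max=7
Drop 5: Z rot1 at col 0 lands with bottom-row=4; cleared 0 line(s) (total 0); column heights now [6 7 7 7 7], max=7
Drop 6: O rot3 at col 0 lands with bottom-row=7; cleared 0 line(s) (total 0); column heights now [9 9 7 7 7], max=9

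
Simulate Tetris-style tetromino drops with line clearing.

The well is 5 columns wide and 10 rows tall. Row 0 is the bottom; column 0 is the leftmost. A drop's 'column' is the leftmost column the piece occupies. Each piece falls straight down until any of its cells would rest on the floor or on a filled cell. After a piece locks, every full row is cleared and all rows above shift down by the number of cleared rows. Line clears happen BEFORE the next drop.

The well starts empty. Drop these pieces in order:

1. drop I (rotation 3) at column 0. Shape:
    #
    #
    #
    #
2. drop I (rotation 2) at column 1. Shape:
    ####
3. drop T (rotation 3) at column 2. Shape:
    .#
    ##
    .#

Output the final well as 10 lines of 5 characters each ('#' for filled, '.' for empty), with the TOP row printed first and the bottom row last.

Drop 1: I rot3 at col 0 lands with bottom-row=0; cleared 0 line(s) (total 0); column heights now [4 0 0 0 0], max=4
Drop 2: I rot2 at col 1 lands with bottom-row=0; cleared 1 line(s) (total 1); column heights now [3 0 0 0 0], max=3
Drop 3: T rot3 at col 2 lands with bottom-row=0; cleared 0 line(s) (total 1); column heights now [3 0 2 3 0], max=3

Answer: .....
.....
.....
.....
.....
.....
.....
#..#.
#.##.
#..#.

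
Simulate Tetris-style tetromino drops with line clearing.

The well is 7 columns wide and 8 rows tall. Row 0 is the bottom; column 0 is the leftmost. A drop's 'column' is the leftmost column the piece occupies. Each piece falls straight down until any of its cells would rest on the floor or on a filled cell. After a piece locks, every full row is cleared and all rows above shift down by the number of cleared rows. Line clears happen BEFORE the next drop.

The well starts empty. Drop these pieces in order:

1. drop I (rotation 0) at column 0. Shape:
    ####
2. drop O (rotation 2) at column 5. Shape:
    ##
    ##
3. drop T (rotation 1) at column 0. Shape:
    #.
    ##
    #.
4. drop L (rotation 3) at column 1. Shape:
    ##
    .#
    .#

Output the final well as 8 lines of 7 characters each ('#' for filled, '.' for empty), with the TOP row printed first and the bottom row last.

Answer: .......
.......
.......
.......
###....
###....
#.#..##
####.##

Derivation:
Drop 1: I rot0 at col 0 lands with bottom-row=0; cleared 0 line(s) (total 0); column heights now [1 1 1 1 0 0 0], max=1
Drop 2: O rot2 at col 5 lands with bottom-row=0; cleared 0 line(s) (total 0); column heights now [1 1 1 1 0 2 2], max=2
Drop 3: T rot1 at col 0 lands with bottom-row=1; cleared 0 line(s) (total 0); column heights now [4 3 1 1 0 2 2], max=4
Drop 4: L rot3 at col 1 lands with bottom-row=1; cleared 0 line(s) (total 0); column heights now [4 4 4 1 0 2 2], max=4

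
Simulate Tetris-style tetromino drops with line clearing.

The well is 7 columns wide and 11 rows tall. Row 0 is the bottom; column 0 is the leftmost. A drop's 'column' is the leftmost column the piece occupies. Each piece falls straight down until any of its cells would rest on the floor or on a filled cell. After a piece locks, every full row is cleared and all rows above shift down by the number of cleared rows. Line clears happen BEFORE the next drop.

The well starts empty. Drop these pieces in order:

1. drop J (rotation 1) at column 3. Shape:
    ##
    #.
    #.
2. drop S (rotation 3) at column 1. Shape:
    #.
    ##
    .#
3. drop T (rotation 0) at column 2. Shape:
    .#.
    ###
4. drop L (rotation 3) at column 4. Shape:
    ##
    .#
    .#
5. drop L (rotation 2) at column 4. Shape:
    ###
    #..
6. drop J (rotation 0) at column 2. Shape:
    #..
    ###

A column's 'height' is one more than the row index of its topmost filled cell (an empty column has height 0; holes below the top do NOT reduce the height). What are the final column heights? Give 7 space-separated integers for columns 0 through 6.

Answer: 0 3 9 8 8 7 7

Derivation:
Drop 1: J rot1 at col 3 lands with bottom-row=0; cleared 0 line(s) (total 0); column heights now [0 0 0 3 3 0 0], max=3
Drop 2: S rot3 at col 1 lands with bottom-row=0; cleared 0 line(s) (total 0); column heights now [0 3 2 3 3 0 0], max=3
Drop 3: T rot0 at col 2 lands with bottom-row=3; cleared 0 line(s) (total 0); column heights now [0 3 4 5 4 0 0], max=5
Drop 4: L rot3 at col 4 lands with bottom-row=2; cleared 0 line(s) (total 0); column heights now [0 3 4 5 5 5 0], max=5
Drop 5: L rot2 at col 4 lands with bottom-row=5; cleared 0 line(s) (total 0); column heights now [0 3 4 5 7 7 7], max=7
Drop 6: J rot0 at col 2 lands with bottom-row=7; cleared 0 line(s) (total 0); column heights now [0 3 9 8 8 7 7], max=9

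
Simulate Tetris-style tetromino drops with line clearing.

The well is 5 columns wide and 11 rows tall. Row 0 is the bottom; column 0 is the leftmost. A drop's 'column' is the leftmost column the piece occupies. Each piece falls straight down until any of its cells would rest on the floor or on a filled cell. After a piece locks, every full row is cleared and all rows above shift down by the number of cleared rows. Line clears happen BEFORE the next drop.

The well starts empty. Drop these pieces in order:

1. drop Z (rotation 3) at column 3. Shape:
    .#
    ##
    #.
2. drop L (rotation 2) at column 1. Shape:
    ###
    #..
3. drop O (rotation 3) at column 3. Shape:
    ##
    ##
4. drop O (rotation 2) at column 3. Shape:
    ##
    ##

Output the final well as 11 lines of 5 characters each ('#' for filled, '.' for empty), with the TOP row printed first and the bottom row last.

Answer: .....
.....
.....
.....
...##
...##
...##
...##
.####
.#.##
...#.

Derivation:
Drop 1: Z rot3 at col 3 lands with bottom-row=0; cleared 0 line(s) (total 0); column heights now [0 0 0 2 3], max=3
Drop 2: L rot2 at col 1 lands with bottom-row=1; cleared 0 line(s) (total 0); column heights now [0 3 3 3 3], max=3
Drop 3: O rot3 at col 3 lands with bottom-row=3; cleared 0 line(s) (total 0); column heights now [0 3 3 5 5], max=5
Drop 4: O rot2 at col 3 lands with bottom-row=5; cleared 0 line(s) (total 0); column heights now [0 3 3 7 7], max=7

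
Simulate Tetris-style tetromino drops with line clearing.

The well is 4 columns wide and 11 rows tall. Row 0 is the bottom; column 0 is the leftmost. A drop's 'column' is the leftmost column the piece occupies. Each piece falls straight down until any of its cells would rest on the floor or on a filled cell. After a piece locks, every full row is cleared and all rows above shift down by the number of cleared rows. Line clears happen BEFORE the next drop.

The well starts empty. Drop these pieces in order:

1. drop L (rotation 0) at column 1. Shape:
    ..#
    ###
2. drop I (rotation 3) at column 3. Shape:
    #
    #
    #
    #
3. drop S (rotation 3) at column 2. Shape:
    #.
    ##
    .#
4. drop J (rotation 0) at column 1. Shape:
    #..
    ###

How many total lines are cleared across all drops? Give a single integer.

Drop 1: L rot0 at col 1 lands with bottom-row=0; cleared 0 line(s) (total 0); column heights now [0 1 1 2], max=2
Drop 2: I rot3 at col 3 lands with bottom-row=2; cleared 0 line(s) (total 0); column heights now [0 1 1 6], max=6
Drop 3: S rot3 at col 2 lands with bottom-row=6; cleared 0 line(s) (total 0); column heights now [0 1 9 8], max=9
Drop 4: J rot0 at col 1 lands with bottom-row=9; cleared 0 line(s) (total 0); column heights now [0 11 10 10], max=11

Answer: 0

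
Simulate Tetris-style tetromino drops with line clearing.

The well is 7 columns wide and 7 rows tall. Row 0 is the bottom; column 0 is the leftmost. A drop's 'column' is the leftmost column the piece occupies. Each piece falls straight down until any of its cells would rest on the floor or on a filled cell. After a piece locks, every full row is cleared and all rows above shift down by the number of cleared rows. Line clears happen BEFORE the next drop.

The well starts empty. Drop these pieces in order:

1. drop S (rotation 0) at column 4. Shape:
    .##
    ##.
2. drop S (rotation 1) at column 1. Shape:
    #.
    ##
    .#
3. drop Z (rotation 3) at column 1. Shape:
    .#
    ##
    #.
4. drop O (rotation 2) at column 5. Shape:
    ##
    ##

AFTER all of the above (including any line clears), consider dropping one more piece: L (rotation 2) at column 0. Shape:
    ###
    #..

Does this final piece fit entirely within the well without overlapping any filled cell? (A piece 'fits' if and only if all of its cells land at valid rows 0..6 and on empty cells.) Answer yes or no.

Answer: yes

Derivation:
Drop 1: S rot0 at col 4 lands with bottom-row=0; cleared 0 line(s) (total 0); column heights now [0 0 0 0 1 2 2], max=2
Drop 2: S rot1 at col 1 lands with bottom-row=0; cleared 0 line(s) (total 0); column heights now [0 3 2 0 1 2 2], max=3
Drop 3: Z rot3 at col 1 lands with bottom-row=3; cleared 0 line(s) (total 0); column heights now [0 5 6 0 1 2 2], max=6
Drop 4: O rot2 at col 5 lands with bottom-row=2; cleared 0 line(s) (total 0); column heights now [0 5 6 0 1 4 4], max=6
Test piece L rot2 at col 0 (width 3): heights before test = [0 5 6 0 1 4 4]; fits = True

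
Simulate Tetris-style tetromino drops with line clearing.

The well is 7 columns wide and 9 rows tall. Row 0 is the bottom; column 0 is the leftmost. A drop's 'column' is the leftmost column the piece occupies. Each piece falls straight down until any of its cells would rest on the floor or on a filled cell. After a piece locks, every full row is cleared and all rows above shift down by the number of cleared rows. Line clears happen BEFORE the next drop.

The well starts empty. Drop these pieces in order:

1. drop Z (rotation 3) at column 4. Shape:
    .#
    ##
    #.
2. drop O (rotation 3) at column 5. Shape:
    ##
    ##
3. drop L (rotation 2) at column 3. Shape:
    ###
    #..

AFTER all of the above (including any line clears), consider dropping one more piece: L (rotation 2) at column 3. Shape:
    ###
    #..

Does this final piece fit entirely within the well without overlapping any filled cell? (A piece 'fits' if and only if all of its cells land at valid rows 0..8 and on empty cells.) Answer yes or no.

Answer: yes

Derivation:
Drop 1: Z rot3 at col 4 lands with bottom-row=0; cleared 0 line(s) (total 0); column heights now [0 0 0 0 2 3 0], max=3
Drop 2: O rot3 at col 5 lands with bottom-row=3; cleared 0 line(s) (total 0); column heights now [0 0 0 0 2 5 5], max=5
Drop 3: L rot2 at col 3 lands with bottom-row=4; cleared 0 line(s) (total 0); column heights now [0 0 0 6 6 6 5], max=6
Test piece L rot2 at col 3 (width 3): heights before test = [0 0 0 6 6 6 5]; fits = True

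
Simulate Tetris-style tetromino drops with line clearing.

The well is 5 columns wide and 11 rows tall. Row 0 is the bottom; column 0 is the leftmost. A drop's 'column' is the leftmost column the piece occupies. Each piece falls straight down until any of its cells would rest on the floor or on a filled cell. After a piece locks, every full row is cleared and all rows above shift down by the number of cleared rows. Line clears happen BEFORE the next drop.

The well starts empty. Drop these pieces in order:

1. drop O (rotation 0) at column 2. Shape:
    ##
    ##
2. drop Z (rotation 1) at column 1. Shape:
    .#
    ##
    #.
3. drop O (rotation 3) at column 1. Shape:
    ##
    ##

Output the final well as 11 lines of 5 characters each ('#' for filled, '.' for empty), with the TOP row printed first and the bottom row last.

Answer: .....
.....
.....
.....
.....
.##..
.##..
..#..
.##..
.###.
..##.

Derivation:
Drop 1: O rot0 at col 2 lands with bottom-row=0; cleared 0 line(s) (total 0); column heights now [0 0 2 2 0], max=2
Drop 2: Z rot1 at col 1 lands with bottom-row=1; cleared 0 line(s) (total 0); column heights now [0 3 4 2 0], max=4
Drop 3: O rot3 at col 1 lands with bottom-row=4; cleared 0 line(s) (total 0); column heights now [0 6 6 2 0], max=6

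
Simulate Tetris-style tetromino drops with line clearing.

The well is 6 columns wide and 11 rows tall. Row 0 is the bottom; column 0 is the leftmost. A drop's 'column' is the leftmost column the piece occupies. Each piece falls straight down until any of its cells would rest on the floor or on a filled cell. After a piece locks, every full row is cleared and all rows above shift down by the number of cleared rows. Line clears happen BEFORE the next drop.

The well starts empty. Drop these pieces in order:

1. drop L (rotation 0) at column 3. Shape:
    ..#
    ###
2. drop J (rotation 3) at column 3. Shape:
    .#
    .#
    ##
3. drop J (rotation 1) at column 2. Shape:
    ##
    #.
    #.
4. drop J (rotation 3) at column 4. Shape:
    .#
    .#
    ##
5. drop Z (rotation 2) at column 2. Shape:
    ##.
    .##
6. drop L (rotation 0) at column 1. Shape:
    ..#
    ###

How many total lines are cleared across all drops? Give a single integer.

Answer: 0

Derivation:
Drop 1: L rot0 at col 3 lands with bottom-row=0; cleared 0 line(s) (total 0); column heights now [0 0 0 1 1 2], max=2
Drop 2: J rot3 at col 3 lands with bottom-row=1; cleared 0 line(s) (total 0); column heights now [0 0 0 2 4 2], max=4
Drop 3: J rot1 at col 2 lands with bottom-row=0; cleared 0 line(s) (total 0); column heights now [0 0 3 3 4 2], max=4
Drop 4: J rot3 at col 4 lands with bottom-row=4; cleared 0 line(s) (total 0); column heights now [0 0 3 3 5 7], max=7
Drop 5: Z rot2 at col 2 lands with bottom-row=5; cleared 0 line(s) (total 0); column heights now [0 0 7 7 6 7], max=7
Drop 6: L rot0 at col 1 lands with bottom-row=7; cleared 0 line(s) (total 0); column heights now [0 8 8 9 6 7], max=9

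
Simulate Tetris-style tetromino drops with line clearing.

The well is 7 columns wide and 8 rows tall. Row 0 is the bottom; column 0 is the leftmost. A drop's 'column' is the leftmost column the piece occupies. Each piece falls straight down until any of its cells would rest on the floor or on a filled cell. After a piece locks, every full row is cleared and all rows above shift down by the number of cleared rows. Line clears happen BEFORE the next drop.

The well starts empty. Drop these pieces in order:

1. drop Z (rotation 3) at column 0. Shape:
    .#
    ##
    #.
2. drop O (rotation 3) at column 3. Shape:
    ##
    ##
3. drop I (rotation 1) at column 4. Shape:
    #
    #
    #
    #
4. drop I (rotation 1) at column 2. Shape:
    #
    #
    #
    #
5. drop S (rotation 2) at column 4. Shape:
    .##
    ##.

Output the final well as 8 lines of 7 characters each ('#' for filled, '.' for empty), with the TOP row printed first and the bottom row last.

Drop 1: Z rot3 at col 0 lands with bottom-row=0; cleared 0 line(s) (total 0); column heights now [2 3 0 0 0 0 0], max=3
Drop 2: O rot3 at col 3 lands with bottom-row=0; cleared 0 line(s) (total 0); column heights now [2 3 0 2 2 0 0], max=3
Drop 3: I rot1 at col 4 lands with bottom-row=2; cleared 0 line(s) (total 0); column heights now [2 3 0 2 6 0 0], max=6
Drop 4: I rot1 at col 2 lands with bottom-row=0; cleared 0 line(s) (total 0); column heights now [2 3 4 2 6 0 0], max=6
Drop 5: S rot2 at col 4 lands with bottom-row=6; cleared 0 line(s) (total 0); column heights now [2 3 4 2 7 8 8], max=8

Answer: .....##
....##.
....#..
....#..
..#.#..
.##.#..
#####..
#.###..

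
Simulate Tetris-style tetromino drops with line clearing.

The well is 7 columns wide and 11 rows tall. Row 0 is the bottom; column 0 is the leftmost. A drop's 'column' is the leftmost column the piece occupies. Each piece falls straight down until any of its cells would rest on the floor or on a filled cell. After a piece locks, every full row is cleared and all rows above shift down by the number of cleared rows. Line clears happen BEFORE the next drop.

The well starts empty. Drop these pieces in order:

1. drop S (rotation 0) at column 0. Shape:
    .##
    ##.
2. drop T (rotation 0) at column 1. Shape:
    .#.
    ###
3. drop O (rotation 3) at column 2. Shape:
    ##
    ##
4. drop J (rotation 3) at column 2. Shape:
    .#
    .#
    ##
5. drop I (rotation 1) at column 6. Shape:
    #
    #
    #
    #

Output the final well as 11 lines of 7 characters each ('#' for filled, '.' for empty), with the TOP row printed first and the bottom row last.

Answer: .......
.......
...#...
...#...
..##...
..##...
..##...
..#...#
.###..#
.##...#
##....#

Derivation:
Drop 1: S rot0 at col 0 lands with bottom-row=0; cleared 0 line(s) (total 0); column heights now [1 2 2 0 0 0 0], max=2
Drop 2: T rot0 at col 1 lands with bottom-row=2; cleared 0 line(s) (total 0); column heights now [1 3 4 3 0 0 0], max=4
Drop 3: O rot3 at col 2 lands with bottom-row=4; cleared 0 line(s) (total 0); column heights now [1 3 6 6 0 0 0], max=6
Drop 4: J rot3 at col 2 lands with bottom-row=6; cleared 0 line(s) (total 0); column heights now [1 3 7 9 0 0 0], max=9
Drop 5: I rot1 at col 6 lands with bottom-row=0; cleared 0 line(s) (total 0); column heights now [1 3 7 9 0 0 4], max=9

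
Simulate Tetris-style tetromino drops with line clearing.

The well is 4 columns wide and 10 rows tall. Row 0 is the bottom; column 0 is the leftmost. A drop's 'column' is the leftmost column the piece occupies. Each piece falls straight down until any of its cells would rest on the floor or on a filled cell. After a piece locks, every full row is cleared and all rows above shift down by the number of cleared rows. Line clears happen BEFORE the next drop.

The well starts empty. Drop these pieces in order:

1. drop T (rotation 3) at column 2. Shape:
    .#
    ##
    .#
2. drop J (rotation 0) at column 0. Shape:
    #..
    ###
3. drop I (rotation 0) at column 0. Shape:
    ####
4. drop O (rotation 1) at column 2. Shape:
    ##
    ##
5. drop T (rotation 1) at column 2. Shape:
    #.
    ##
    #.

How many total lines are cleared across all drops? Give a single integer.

Answer: 2

Derivation:
Drop 1: T rot3 at col 2 lands with bottom-row=0; cleared 0 line(s) (total 0); column heights now [0 0 2 3], max=3
Drop 2: J rot0 at col 0 lands with bottom-row=2; cleared 1 line(s) (total 1); column heights now [3 0 2 2], max=3
Drop 3: I rot0 at col 0 lands with bottom-row=3; cleared 1 line(s) (total 2); column heights now [3 0 2 2], max=3
Drop 4: O rot1 at col 2 lands with bottom-row=2; cleared 0 line(s) (total 2); column heights now [3 0 4 4], max=4
Drop 5: T rot1 at col 2 lands with bottom-row=4; cleared 0 line(s) (total 2); column heights now [3 0 7 6], max=7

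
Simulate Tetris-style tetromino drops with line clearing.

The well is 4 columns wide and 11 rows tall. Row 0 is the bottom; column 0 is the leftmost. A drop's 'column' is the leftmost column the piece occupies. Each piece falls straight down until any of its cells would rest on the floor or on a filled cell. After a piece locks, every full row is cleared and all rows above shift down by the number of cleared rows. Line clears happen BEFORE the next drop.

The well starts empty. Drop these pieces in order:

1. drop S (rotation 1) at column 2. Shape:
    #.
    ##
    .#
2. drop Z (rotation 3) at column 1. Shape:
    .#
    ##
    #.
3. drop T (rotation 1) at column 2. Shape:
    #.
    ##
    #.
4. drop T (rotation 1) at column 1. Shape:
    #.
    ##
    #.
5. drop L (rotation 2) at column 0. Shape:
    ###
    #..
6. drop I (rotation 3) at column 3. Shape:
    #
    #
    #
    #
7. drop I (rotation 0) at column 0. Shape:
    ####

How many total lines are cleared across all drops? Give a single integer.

Answer: 2

Derivation:
Drop 1: S rot1 at col 2 lands with bottom-row=0; cleared 0 line(s) (total 0); column heights now [0 0 3 2], max=3
Drop 2: Z rot3 at col 1 lands with bottom-row=2; cleared 0 line(s) (total 0); column heights now [0 4 5 2], max=5
Drop 3: T rot1 at col 2 lands with bottom-row=5; cleared 0 line(s) (total 0); column heights now [0 4 8 7], max=8
Drop 4: T rot1 at col 1 lands with bottom-row=7; cleared 0 line(s) (total 0); column heights now [0 10 9 7], max=10
Drop 5: L rot2 at col 0 lands with bottom-row=9; cleared 0 line(s) (total 0); column heights now [11 11 11 7], max=11
Drop 6: I rot3 at col 3 lands with bottom-row=7; cleared 1 line(s) (total 1); column heights now [10 10 9 10], max=10
Drop 7: I rot0 at col 0 lands with bottom-row=10; cleared 1 line(s) (total 2); column heights now [10 10 9 10], max=10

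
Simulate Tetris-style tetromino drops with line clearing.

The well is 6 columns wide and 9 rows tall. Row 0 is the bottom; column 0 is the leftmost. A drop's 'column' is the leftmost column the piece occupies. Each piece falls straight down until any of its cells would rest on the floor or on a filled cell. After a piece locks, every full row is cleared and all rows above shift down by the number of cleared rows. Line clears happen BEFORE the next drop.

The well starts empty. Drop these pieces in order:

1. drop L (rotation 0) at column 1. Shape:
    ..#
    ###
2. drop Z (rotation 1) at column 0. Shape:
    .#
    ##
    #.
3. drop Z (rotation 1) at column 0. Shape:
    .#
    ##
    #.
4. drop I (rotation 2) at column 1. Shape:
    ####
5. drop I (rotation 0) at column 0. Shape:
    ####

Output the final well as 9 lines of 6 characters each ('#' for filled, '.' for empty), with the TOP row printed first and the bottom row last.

Drop 1: L rot0 at col 1 lands with bottom-row=0; cleared 0 line(s) (total 0); column heights now [0 1 1 2 0 0], max=2
Drop 2: Z rot1 at col 0 lands with bottom-row=0; cleared 0 line(s) (total 0); column heights now [2 3 1 2 0 0], max=3
Drop 3: Z rot1 at col 0 lands with bottom-row=2; cleared 0 line(s) (total 0); column heights now [4 5 1 2 0 0], max=5
Drop 4: I rot2 at col 1 lands with bottom-row=5; cleared 0 line(s) (total 0); column heights now [4 6 6 6 6 0], max=6
Drop 5: I rot0 at col 0 lands with bottom-row=6; cleared 0 line(s) (total 0); column heights now [7 7 7 7 6 0], max=7

Answer: ......
......
####..
.####.
.#....
##....
##....
##.#..
####..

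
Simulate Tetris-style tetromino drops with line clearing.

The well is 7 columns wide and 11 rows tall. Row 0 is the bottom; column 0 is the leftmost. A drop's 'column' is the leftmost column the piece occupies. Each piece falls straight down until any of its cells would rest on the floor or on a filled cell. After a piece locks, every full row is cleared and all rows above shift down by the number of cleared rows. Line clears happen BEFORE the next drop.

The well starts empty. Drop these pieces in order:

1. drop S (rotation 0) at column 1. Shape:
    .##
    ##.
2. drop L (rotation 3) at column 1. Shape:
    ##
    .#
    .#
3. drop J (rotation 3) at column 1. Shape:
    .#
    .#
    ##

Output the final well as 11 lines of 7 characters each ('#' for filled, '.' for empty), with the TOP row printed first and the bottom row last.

Drop 1: S rot0 at col 1 lands with bottom-row=0; cleared 0 line(s) (total 0); column heights now [0 1 2 2 0 0 0], max=2
Drop 2: L rot3 at col 1 lands with bottom-row=2; cleared 0 line(s) (total 0); column heights now [0 5 5 2 0 0 0], max=5
Drop 3: J rot3 at col 1 lands with bottom-row=5; cleared 0 line(s) (total 0); column heights now [0 6 8 2 0 0 0], max=8

Answer: .......
.......
.......
..#....
..#....
.##....
.##....
..#....
..#....
..##...
.##....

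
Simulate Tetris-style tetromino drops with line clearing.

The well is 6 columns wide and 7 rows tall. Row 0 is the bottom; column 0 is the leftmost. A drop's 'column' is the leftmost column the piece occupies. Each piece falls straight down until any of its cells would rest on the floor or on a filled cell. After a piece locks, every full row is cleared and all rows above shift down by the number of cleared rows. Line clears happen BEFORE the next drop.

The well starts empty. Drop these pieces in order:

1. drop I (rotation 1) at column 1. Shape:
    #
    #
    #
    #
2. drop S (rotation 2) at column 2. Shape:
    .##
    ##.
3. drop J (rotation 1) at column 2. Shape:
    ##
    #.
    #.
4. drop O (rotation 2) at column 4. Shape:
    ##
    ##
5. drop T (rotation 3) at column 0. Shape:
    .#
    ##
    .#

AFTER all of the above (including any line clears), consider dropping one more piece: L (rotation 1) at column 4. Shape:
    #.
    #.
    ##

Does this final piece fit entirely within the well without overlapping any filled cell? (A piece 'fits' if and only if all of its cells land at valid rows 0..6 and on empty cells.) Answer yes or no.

Answer: yes

Derivation:
Drop 1: I rot1 at col 1 lands with bottom-row=0; cleared 0 line(s) (total 0); column heights now [0 4 0 0 0 0], max=4
Drop 2: S rot2 at col 2 lands with bottom-row=0; cleared 0 line(s) (total 0); column heights now [0 4 1 2 2 0], max=4
Drop 3: J rot1 at col 2 lands with bottom-row=1; cleared 0 line(s) (total 0); column heights now [0 4 4 4 2 0], max=4
Drop 4: O rot2 at col 4 lands with bottom-row=2; cleared 0 line(s) (total 0); column heights now [0 4 4 4 4 4], max=4
Drop 5: T rot3 at col 0 lands with bottom-row=4; cleared 0 line(s) (total 0); column heights now [6 7 4 4 4 4], max=7
Test piece L rot1 at col 4 (width 2): heights before test = [6 7 4 4 4 4]; fits = True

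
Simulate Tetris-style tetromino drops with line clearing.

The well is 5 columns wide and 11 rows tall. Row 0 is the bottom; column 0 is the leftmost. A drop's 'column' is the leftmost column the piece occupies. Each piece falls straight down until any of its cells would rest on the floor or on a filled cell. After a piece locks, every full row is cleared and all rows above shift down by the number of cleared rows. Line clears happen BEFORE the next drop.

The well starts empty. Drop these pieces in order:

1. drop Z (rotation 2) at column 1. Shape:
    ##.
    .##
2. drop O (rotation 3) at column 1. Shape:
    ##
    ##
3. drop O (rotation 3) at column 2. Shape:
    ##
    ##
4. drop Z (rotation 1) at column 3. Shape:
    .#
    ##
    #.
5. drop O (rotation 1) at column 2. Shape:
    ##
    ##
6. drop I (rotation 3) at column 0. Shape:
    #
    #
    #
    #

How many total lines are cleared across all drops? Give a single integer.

Answer: 0

Derivation:
Drop 1: Z rot2 at col 1 lands with bottom-row=0; cleared 0 line(s) (total 0); column heights now [0 2 2 1 0], max=2
Drop 2: O rot3 at col 1 lands with bottom-row=2; cleared 0 line(s) (total 0); column heights now [0 4 4 1 0], max=4
Drop 3: O rot3 at col 2 lands with bottom-row=4; cleared 0 line(s) (total 0); column heights now [0 4 6 6 0], max=6
Drop 4: Z rot1 at col 3 lands with bottom-row=6; cleared 0 line(s) (total 0); column heights now [0 4 6 8 9], max=9
Drop 5: O rot1 at col 2 lands with bottom-row=8; cleared 0 line(s) (total 0); column heights now [0 4 10 10 9], max=10
Drop 6: I rot3 at col 0 lands with bottom-row=0; cleared 0 line(s) (total 0); column heights now [4 4 10 10 9], max=10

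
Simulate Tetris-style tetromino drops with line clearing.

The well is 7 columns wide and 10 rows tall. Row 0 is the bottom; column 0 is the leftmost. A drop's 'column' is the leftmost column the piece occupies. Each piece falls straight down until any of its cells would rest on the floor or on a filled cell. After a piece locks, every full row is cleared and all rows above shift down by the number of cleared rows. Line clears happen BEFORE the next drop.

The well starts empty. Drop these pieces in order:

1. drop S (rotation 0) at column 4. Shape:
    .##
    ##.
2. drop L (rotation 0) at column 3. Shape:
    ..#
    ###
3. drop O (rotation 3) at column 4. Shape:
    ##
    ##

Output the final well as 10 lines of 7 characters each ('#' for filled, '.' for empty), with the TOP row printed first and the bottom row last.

Answer: .......
.......
.......
.......
....##.
....##.
.....#.
...###.
.....##
....##.

Derivation:
Drop 1: S rot0 at col 4 lands with bottom-row=0; cleared 0 line(s) (total 0); column heights now [0 0 0 0 1 2 2], max=2
Drop 2: L rot0 at col 3 lands with bottom-row=2; cleared 0 line(s) (total 0); column heights now [0 0 0 3 3 4 2], max=4
Drop 3: O rot3 at col 4 lands with bottom-row=4; cleared 0 line(s) (total 0); column heights now [0 0 0 3 6 6 2], max=6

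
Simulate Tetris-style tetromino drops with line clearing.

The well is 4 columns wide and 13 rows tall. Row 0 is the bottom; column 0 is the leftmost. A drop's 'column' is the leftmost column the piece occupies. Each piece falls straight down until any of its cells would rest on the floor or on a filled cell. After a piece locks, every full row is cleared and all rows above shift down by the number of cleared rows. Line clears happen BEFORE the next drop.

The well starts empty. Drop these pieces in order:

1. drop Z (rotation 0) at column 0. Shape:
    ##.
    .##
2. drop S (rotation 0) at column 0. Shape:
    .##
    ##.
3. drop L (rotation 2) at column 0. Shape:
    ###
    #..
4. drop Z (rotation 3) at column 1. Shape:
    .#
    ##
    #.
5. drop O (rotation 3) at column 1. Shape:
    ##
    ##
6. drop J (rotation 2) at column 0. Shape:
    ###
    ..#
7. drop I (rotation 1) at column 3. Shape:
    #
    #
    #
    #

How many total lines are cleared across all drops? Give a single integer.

Drop 1: Z rot0 at col 0 lands with bottom-row=0; cleared 0 line(s) (total 0); column heights now [2 2 1 0], max=2
Drop 2: S rot0 at col 0 lands with bottom-row=2; cleared 0 line(s) (total 0); column heights now [3 4 4 0], max=4
Drop 3: L rot2 at col 0 lands with bottom-row=3; cleared 0 line(s) (total 0); column heights now [5 5 5 0], max=5
Drop 4: Z rot3 at col 1 lands with bottom-row=5; cleared 0 line(s) (total 0); column heights now [5 7 8 0], max=8
Drop 5: O rot3 at col 1 lands with bottom-row=8; cleared 0 line(s) (total 0); column heights now [5 10 10 0], max=10
Drop 6: J rot2 at col 0 lands with bottom-row=10; cleared 0 line(s) (total 0); column heights now [12 12 12 0], max=12
Drop 7: I rot1 at col 3 lands with bottom-row=0; cleared 1 line(s) (total 1); column heights now [11 11 11 3], max=11

Answer: 1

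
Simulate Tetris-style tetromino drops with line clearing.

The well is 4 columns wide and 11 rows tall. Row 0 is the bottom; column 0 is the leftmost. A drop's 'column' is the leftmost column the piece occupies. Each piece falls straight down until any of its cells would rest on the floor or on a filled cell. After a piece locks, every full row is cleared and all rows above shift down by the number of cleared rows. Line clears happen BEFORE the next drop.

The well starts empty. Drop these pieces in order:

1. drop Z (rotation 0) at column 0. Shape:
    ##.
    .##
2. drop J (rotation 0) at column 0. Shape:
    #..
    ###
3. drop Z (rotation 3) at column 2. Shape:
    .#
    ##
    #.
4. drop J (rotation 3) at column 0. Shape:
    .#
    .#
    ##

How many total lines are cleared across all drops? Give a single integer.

Answer: 1

Derivation:
Drop 1: Z rot0 at col 0 lands with bottom-row=0; cleared 0 line(s) (total 0); column heights now [2 2 1 0], max=2
Drop 2: J rot0 at col 0 lands with bottom-row=2; cleared 0 line(s) (total 0); column heights now [4 3 3 0], max=4
Drop 3: Z rot3 at col 2 lands with bottom-row=3; cleared 0 line(s) (total 0); column heights now [4 3 5 6], max=6
Drop 4: J rot3 at col 0 lands with bottom-row=4; cleared 1 line(s) (total 1); column heights now [4 6 4 5], max=6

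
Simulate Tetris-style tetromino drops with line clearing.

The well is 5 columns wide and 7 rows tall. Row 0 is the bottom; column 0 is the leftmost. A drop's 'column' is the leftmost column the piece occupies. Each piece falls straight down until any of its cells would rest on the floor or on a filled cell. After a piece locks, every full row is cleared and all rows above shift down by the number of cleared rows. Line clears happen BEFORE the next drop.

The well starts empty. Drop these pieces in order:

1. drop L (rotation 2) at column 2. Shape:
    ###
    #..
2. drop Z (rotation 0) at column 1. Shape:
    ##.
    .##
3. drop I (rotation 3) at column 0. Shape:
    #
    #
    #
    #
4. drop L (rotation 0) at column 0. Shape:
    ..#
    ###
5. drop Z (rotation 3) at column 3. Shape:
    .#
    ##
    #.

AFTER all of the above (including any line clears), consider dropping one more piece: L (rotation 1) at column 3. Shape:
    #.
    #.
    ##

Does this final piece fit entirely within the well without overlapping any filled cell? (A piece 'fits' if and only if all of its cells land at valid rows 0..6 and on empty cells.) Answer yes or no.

Answer: no

Derivation:
Drop 1: L rot2 at col 2 lands with bottom-row=0; cleared 0 line(s) (total 0); column heights now [0 0 2 2 2], max=2
Drop 2: Z rot0 at col 1 lands with bottom-row=2; cleared 0 line(s) (total 0); column heights now [0 4 4 3 2], max=4
Drop 3: I rot3 at col 0 lands with bottom-row=0; cleared 0 line(s) (total 0); column heights now [4 4 4 3 2], max=4
Drop 4: L rot0 at col 0 lands with bottom-row=4; cleared 0 line(s) (total 0); column heights now [5 5 6 3 2], max=6
Drop 5: Z rot3 at col 3 lands with bottom-row=3; cleared 1 line(s) (total 1); column heights now [4 4 5 4 5], max=5
Test piece L rot1 at col 3 (width 2): heights before test = [4 4 5 4 5]; fits = False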